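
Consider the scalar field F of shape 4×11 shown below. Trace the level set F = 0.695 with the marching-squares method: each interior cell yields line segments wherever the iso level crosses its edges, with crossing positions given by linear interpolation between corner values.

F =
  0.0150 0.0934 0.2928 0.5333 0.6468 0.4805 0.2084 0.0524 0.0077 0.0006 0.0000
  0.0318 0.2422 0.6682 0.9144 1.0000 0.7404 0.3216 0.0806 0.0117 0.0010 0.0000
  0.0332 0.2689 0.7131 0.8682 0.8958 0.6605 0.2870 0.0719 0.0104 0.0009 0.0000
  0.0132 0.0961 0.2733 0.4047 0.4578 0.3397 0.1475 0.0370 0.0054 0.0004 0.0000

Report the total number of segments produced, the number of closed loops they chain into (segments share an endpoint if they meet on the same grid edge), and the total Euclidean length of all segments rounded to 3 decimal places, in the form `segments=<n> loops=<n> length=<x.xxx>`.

segments=12 loops=1 length=8.652

cell (0,2): code 0100 → (0.424,3.000)–(1.000,2.109)
cell (0,3): code 1100 → (0.136,4.000)–(0.424,3.000)
cell (0,4): code 1100 → (0.825,5.000)–(0.136,4.000)
cell (0,5): code 1000 → (1.000,5.108)–(0.825,5.000)
cell (1,1): code 0100 → (1.597,2.000)–(2.000,1.959)
cell (1,2): code 1110 → (1.000,2.109)–(1.597,2.000)
cell (1,4): code 1011 → (2.000,4.853)–(1.568,5.000)
cell (1,5): code 0001 → (1.568,5.000)–(1.000,5.108)
cell (2,1): code 0010 → (2.000,1.959)–(2.041,2.000)
cell (2,2): code 0011 → (2.041,2.000)–(2.374,3.000)
cell (2,3): code 0011 → (2.374,3.000)–(2.458,4.000)
cell (2,4): code 0001 → (2.458,4.000)–(2.000,4.853)
total: 12 segments, chained into 1 closed loop(s), length Σ = 8.651838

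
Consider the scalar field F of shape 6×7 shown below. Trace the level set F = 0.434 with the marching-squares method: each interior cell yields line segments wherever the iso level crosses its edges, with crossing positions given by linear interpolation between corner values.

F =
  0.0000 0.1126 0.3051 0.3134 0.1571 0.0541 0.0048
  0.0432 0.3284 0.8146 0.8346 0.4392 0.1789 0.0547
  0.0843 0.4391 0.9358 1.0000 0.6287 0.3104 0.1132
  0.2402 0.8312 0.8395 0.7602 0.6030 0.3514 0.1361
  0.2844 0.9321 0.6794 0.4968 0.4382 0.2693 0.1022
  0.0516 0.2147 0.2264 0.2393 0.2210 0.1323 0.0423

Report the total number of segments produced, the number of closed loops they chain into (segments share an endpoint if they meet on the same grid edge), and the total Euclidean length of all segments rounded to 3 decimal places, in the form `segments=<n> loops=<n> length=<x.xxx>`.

segments=16 loops=1 length=14.090

cell (0,1): code 0100 → (0.253,2.000)–(1.000,1.217)
cell (0,2): code 1100 → (0.231,3.000)–(0.253,2.000)
cell (0,3): code 1100 → (0.982,4.000)–(0.231,3.000)
cell (0,4): code 1000 → (1.000,4.020)–(0.982,4.000)
cell (1,0): code 0100 → (1.954,1.000)–(2.000,0.986)
cell (1,1): code 1110 → (1.000,1.217)–(1.954,1.000)
cell (1,4): code 1001 → (2.000,4.612)–(1.000,4.020)
cell (2,0): code 0110 → (2.000,0.986)–(3.000,0.328)
cell (2,4): code 1001 → (3.000,4.672)–(2.000,4.612)
cell (3,0): code 0110 → (3.000,0.328)–(4.000,0.231)
cell (3,4): code 1001 → (4.000,4.025)–(3.000,4.672)
cell (4,0): code 0010 → (4.000,0.231)–(4.694,1.000)
cell (4,1): code 0011 → (4.694,1.000)–(4.542,2.000)
cell (4,2): code 0011 → (4.542,2.000)–(4.244,3.000)
cell (4,3): code 0011 → (4.244,3.000)–(4.019,4.000)
cell (4,4): code 0001 → (4.019,4.000)–(4.000,4.025)
total: 16 segments, chained into 1 closed loop(s), length Σ = 14.089939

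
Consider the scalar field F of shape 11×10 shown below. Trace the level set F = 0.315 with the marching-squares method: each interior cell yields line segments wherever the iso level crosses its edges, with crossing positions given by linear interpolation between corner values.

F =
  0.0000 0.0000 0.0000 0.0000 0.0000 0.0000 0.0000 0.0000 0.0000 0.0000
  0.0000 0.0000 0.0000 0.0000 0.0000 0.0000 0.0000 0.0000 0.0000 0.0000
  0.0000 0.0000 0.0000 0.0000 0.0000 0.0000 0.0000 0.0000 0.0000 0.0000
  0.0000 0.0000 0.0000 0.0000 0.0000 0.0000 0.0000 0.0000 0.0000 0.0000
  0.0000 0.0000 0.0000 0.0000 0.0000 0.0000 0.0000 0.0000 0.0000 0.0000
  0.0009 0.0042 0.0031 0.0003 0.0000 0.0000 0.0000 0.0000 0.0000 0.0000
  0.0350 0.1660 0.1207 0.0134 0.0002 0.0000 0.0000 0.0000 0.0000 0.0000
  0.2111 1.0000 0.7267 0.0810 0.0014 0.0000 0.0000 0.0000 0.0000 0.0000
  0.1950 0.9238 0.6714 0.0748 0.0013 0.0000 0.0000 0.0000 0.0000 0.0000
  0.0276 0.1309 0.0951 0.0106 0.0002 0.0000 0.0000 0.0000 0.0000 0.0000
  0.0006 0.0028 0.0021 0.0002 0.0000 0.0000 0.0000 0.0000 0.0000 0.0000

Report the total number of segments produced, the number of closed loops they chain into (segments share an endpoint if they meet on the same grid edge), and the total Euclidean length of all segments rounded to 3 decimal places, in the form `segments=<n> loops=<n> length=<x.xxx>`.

cell (6,0): code 0100 → (6.179,1.000)–(7.000,0.132)
cell (6,1): code 1100 → (6.321,2.000)–(6.179,1.000)
cell (6,2): code 1000 → (7.000,2.638)–(6.321,2.000)
cell (7,0): code 0110 → (7.000,0.132)–(8.000,0.165)
cell (7,2): code 1001 → (8.000,2.597)–(7.000,2.638)
cell (8,0): code 0010 → (8.000,0.165)–(8.768,1.000)
cell (8,1): code 0011 → (8.768,1.000)–(8.618,2.000)
cell (8,2): code 0001 → (8.618,2.000)–(8.000,2.597)
total: 8 segments, chained into 1 closed loop(s), length Σ = 8.143852

segments=8 loops=1 length=8.144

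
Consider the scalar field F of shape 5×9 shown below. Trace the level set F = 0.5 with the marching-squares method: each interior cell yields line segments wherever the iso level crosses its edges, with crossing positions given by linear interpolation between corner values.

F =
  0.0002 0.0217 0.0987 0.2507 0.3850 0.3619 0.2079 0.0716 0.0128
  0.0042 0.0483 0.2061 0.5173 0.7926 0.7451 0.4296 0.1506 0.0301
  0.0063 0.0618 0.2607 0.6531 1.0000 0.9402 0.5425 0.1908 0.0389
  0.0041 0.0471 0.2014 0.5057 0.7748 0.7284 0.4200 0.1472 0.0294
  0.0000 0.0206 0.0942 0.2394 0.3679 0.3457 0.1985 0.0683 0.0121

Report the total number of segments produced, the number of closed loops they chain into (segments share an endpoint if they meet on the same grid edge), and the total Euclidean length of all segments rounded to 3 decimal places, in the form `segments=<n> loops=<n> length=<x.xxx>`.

segments=14 loops=1 length=10.716

cell (0,2): code 0100 → (0.935,3.000)–(1.000,2.944)
cell (0,3): code 1100 → (0.282,4.000)–(0.935,3.000)
cell (0,4): code 1100 → (0.360,5.000)–(0.282,4.000)
cell (0,5): code 1000 → (1.000,5.777)–(0.360,5.000)
cell (1,2): code 0110 → (1.000,2.944)–(2.000,2.610)
cell (1,5): code 1101 → (1.624,6.000)–(1.000,5.777)
cell (1,6): code 1000 → (2.000,6.121)–(1.624,6.000)
cell (2,2): code 0110 → (2.000,2.610)–(3.000,2.981)
cell (2,5): code 1011 → (3.000,5.741)–(2.347,6.000)
cell (2,6): code 0001 → (2.347,6.000)–(2.000,6.121)
cell (3,2): code 0010 → (3.000,2.981)–(3.021,3.000)
cell (3,3): code 0011 → (3.021,3.000)–(3.675,4.000)
cell (3,4): code 0011 → (3.675,4.000)–(3.597,5.000)
cell (3,5): code 0001 → (3.597,5.000)–(3.000,5.741)
total: 14 segments, chained into 1 closed loop(s), length Σ = 10.715561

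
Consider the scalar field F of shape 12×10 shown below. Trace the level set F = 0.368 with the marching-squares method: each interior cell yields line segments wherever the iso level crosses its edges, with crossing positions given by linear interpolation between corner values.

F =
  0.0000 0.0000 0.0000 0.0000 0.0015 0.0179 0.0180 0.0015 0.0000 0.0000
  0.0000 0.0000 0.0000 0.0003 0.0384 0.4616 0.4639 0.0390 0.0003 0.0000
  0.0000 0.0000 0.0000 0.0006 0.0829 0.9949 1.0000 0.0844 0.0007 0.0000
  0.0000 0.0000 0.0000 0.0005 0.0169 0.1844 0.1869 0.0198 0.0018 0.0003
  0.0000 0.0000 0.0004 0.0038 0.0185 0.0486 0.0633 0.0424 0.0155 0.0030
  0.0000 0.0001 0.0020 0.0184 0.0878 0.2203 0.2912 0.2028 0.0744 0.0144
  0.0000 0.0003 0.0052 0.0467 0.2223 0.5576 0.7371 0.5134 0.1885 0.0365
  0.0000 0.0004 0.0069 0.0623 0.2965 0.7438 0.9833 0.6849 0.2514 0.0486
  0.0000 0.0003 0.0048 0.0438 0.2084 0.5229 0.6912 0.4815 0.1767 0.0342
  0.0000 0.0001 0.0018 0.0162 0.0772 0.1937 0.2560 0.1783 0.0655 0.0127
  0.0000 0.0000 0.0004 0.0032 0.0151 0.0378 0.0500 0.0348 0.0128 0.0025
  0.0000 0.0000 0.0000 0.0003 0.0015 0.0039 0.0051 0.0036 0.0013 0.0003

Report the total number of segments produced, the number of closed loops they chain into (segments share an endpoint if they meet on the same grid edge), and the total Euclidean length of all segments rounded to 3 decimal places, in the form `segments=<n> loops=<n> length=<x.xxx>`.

segments=20 loops=2 length=17.949

cell (0,4): code 0100 → (0.789,5.000)–(1.000,4.779)
cell (0,5): code 1100 → (0.785,6.000)–(0.789,5.000)
cell (0,6): code 1000 → (1.000,6.226)–(0.785,6.000)
cell (1,4): code 0110 → (1.000,4.779)–(2.000,4.313)
cell (1,6): code 1001 → (2.000,6.690)–(1.000,6.226)
cell (2,4): code 0010 → (2.000,4.313)–(2.773,5.000)
cell (2,5): code 0011 → (2.773,5.000)–(2.777,6.000)
cell (2,6): code 0001 → (2.777,6.000)–(2.000,6.690)
cell (5,4): code 0100 → (5.438,5.000)–(6.000,4.435)
cell (5,5): code 1100 → (5.172,6.000)–(5.438,5.000)
cell (5,6): code 1100 → (5.532,7.000)–(5.172,6.000)
cell (5,7): code 1000 → (6.000,7.448)–(5.532,7.000)
cell (6,4): code 0110 → (6.000,4.435)–(7.000,4.160)
cell (6,7): code 1001 → (7.000,7.731)–(6.000,7.448)
cell (7,4): code 0110 → (7.000,4.160)–(8.000,4.507)
cell (7,7): code 1001 → (8.000,7.372)–(7.000,7.731)
cell (8,4): code 0010 → (8.000,4.507)–(8.471,5.000)
cell (8,5): code 0011 → (8.471,5.000)–(8.743,6.000)
cell (8,6): code 0011 → (8.743,6.000)–(8.374,7.000)
cell (8,7): code 0001 → (8.374,7.000)–(8.000,7.372)
total: 20 segments, chained into 2 closed loop(s), length Σ = 17.948762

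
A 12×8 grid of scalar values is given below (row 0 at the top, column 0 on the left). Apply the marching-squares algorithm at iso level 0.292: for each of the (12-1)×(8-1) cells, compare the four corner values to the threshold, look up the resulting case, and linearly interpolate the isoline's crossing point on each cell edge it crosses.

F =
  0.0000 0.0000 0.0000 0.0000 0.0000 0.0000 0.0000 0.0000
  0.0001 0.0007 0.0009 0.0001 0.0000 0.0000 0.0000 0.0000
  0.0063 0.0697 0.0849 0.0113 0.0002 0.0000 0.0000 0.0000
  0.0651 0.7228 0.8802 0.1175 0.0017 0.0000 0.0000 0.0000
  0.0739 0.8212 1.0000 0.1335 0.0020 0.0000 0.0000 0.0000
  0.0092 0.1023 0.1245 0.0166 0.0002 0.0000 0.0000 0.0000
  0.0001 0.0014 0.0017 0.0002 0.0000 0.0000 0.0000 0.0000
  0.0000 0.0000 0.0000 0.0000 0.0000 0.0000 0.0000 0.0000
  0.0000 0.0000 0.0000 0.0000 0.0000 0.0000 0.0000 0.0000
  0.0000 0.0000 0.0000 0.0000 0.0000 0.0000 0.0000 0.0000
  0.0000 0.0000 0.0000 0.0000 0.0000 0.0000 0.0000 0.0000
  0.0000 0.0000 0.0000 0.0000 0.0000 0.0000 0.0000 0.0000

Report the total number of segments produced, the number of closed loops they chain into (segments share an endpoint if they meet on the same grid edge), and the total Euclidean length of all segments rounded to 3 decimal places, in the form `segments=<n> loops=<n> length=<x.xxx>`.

cell (2,0): code 0100 → (2.340,1.000)–(3.000,0.345)
cell (2,1): code 1100 → (2.260,2.000)–(2.340,1.000)
cell (2,2): code 1000 → (3.000,2.771)–(2.260,2.000)
cell (3,0): code 0110 → (3.000,0.345)–(4.000,0.292)
cell (3,2): code 1001 → (4.000,2.817)–(3.000,2.771)
cell (4,0): code 0010 → (4.000,0.292)–(4.736,1.000)
cell (4,1): code 0011 → (4.736,1.000)–(4.809,2.000)
cell (4,2): code 0001 → (4.809,2.000)–(4.000,2.817)
total: 8 segments, chained into 1 closed loop(s), length Σ = 8.177458

segments=8 loops=1 length=8.177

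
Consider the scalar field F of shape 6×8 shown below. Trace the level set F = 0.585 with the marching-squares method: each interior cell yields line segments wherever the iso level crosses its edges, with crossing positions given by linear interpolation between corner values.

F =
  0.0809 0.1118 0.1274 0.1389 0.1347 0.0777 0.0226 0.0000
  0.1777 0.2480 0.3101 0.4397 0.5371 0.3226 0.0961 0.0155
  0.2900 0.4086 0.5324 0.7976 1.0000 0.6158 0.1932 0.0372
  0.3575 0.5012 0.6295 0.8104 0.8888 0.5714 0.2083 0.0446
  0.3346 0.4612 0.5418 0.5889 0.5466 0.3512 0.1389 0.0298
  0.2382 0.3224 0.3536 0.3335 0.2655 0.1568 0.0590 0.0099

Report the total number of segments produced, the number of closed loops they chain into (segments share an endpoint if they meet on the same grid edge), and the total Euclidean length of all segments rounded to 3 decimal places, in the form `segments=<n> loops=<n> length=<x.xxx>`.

cell (1,2): code 0100 → (1.406,3.000)–(2.000,2.198)
cell (1,3): code 1100 → (1.103,4.000)–(1.406,3.000)
cell (1,4): code 1100 → (1.895,5.000)–(1.103,4.000)
cell (1,5): code 1000 → (2.000,5.073)–(1.895,5.000)
cell (2,1): code 0100 → (2.542,2.000)–(3.000,1.653)
cell (2,2): code 1110 → (2.000,2.198)–(2.542,2.000)
cell (2,4): code 1011 → (3.000,4.957)–(2.694,5.000)
cell (2,5): code 0001 → (2.694,5.000)–(2.000,5.073)
cell (3,1): code 0010 → (3.000,1.653)–(3.507,2.000)
cell (3,2): code 0111 → (3.507,2.000)–(4.000,2.917)
cell (3,3): code 1011 → (4.000,3.092)–(3.888,4.000)
cell (3,4): code 0001 → (3.888,4.000)–(3.000,4.957)
cell (4,2): code 0010 → (4.000,2.917)–(4.015,3.000)
cell (4,3): code 0001 → (4.015,3.000)–(4.000,3.092)
total: 14 segments, chained into 1 closed loop(s), length Σ = 9.657685

segments=14 loops=1 length=9.658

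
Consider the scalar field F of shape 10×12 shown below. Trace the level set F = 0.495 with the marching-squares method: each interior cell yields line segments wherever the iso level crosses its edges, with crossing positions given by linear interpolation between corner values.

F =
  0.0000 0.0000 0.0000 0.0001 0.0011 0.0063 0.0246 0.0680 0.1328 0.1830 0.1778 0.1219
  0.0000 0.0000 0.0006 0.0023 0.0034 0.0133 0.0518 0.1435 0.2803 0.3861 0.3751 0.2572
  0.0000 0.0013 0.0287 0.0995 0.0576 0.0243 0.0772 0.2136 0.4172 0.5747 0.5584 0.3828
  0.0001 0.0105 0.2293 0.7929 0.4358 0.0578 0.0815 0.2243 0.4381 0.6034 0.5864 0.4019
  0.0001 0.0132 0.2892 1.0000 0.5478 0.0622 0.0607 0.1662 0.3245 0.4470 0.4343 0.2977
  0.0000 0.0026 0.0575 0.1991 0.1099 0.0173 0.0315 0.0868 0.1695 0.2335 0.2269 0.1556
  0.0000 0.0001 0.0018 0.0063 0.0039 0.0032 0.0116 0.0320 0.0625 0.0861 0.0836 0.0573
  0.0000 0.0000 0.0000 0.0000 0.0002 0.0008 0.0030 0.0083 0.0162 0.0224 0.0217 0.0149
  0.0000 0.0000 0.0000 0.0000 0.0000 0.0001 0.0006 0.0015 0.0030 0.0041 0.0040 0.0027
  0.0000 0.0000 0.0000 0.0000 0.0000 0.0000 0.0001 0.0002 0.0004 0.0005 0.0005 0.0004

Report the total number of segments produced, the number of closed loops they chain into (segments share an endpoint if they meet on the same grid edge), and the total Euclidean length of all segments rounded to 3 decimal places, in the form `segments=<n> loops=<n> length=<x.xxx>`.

cell (1,8): code 0100 → (1.577,9.000)–(2.000,8.494)
cell (1,9): code 1100 → (1.654,10.000)–(1.577,9.000)
cell (1,10): code 1000 → (2.000,10.361)–(1.654,10.000)
cell (2,2): code 0100 → (2.570,3.000)–(3.000,2.471)
cell (2,3): code 1000 → (3.000,3.834)–(2.570,3.000)
cell (2,8): code 0110 → (2.000,8.494)–(3.000,8.344)
cell (2,10): code 1001 → (3.000,10.495)–(2.000,10.361)
cell (3,2): code 0110 → (3.000,2.471)–(4.000,2.290)
cell (3,3): code 1101 → (3.529,4.000)–(3.000,3.834)
cell (3,4): code 1000 → (4.000,4.109)–(3.529,4.000)
cell (3,8): code 0010 → (3.000,8.344)–(3.693,9.000)
cell (3,9): code 0011 → (3.693,9.000)–(3.601,10.000)
cell (3,10): code 0001 → (3.601,10.000)–(3.000,10.495)
cell (4,2): code 0010 → (4.000,2.290)–(4.631,3.000)
cell (4,3): code 0011 → (4.631,3.000)–(4.121,4.000)
cell (4,4): code 0001 → (4.121,4.000)–(4.000,4.109)
total: 16 segments, chained into 2 closed loop(s), length Σ = 12.828005

segments=16 loops=2 length=12.828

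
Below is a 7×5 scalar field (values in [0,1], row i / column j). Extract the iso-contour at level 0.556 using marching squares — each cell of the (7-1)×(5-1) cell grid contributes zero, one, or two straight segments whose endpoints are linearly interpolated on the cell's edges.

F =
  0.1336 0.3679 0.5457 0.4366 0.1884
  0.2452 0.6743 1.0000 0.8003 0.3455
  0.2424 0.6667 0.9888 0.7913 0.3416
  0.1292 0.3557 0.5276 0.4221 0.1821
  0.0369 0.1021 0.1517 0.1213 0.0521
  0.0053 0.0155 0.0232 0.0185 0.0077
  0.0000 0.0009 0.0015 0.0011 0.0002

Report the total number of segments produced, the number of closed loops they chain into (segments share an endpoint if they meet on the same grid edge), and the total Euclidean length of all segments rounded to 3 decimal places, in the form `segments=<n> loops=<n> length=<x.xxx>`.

cell (0,0): code 0100 → (0.614,1.000)–(1.000,0.724)
cell (0,1): code 1100 → (0.023,2.000)–(0.614,1.000)
cell (0,2): code 1100 → (0.328,3.000)–(0.023,2.000)
cell (0,3): code 1000 → (1.000,3.537)–(0.328,3.000)
cell (1,0): code 0110 → (1.000,0.724)–(2.000,0.739)
cell (1,3): code 1001 → (2.000,3.523)–(1.000,3.537)
cell (2,0): code 0010 → (2.000,0.739)–(2.356,1.000)
cell (2,1): code 0011 → (2.356,1.000)–(2.938,2.000)
cell (2,2): code 0011 → (2.938,2.000)–(2.637,3.000)
cell (2,3): code 0001 → (2.637,3.000)–(2.000,3.523)
total: 10 segments, chained into 1 closed loop(s), length Σ = 9.009607

segments=10 loops=1 length=9.010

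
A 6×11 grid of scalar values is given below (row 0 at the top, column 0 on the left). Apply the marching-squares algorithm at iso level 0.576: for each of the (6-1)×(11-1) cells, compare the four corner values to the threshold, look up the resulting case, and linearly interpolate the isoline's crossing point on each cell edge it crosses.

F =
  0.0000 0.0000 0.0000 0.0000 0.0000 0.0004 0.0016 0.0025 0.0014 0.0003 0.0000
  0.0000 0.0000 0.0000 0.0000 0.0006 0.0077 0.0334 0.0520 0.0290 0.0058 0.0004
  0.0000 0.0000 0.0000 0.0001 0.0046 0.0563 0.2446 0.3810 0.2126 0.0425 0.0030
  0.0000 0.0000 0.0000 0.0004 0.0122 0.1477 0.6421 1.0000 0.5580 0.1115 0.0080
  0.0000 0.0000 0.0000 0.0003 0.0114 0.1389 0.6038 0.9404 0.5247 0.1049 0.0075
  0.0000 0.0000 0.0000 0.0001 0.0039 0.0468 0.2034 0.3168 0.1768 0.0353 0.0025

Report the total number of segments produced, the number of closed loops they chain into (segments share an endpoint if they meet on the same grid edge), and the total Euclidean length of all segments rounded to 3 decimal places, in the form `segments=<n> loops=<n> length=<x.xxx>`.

cell (2,5): code 0100 → (2.834,6.000)–(3.000,5.866)
cell (2,6): code 1100 → (2.315,7.000)–(2.834,6.000)
cell (2,7): code 1000 → (3.000,7.959)–(2.315,7.000)
cell (3,5): code 0110 → (3.000,5.866)–(4.000,5.940)
cell (3,7): code 1001 → (4.000,7.877)–(3.000,7.959)
cell (4,5): code 0010 → (4.000,5.940)–(4.069,6.000)
cell (4,6): code 0011 → (4.069,6.000)–(4.584,7.000)
cell (4,7): code 0001 → (4.584,7.000)–(4.000,7.877)
total: 8 segments, chained into 1 closed loop(s), length Σ = 6.794679

segments=8 loops=1 length=6.795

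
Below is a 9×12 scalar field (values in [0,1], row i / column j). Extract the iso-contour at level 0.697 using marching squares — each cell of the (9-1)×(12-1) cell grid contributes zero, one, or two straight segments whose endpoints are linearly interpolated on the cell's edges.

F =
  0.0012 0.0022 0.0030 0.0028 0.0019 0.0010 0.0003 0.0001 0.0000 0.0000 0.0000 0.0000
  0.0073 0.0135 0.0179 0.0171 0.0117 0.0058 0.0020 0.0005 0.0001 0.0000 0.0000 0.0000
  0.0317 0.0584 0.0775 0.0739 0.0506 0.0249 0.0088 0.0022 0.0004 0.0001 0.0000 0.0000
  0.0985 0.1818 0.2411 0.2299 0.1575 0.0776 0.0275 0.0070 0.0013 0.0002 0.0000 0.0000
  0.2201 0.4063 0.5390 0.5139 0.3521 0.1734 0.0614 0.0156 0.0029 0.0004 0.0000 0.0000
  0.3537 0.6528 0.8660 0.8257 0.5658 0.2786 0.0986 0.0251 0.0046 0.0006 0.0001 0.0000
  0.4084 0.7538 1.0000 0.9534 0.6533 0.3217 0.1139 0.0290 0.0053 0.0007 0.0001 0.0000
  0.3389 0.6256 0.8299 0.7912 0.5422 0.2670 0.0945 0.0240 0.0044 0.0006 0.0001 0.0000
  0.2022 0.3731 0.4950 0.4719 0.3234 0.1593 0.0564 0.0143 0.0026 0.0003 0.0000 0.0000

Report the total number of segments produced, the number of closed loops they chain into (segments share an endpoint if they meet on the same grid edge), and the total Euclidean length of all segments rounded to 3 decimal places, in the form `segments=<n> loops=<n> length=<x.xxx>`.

segments=12 loops=1 length=9.214

cell (4,1): code 0100 → (4.483,2.000)–(5.000,1.207)
cell (4,2): code 1100 → (4.587,3.000)–(4.483,2.000)
cell (4,3): code 1000 → (5.000,3.495)–(4.587,3.000)
cell (5,0): code 0100 → (5.438,1.000)–(6.000,0.836)
cell (5,1): code 1110 → (5.000,1.207)–(5.438,1.000)
cell (5,3): code 1001 → (6.000,3.854)–(5.000,3.495)
cell (6,0): code 0010 → (6.000,0.836)–(6.443,1.000)
cell (6,1): code 0111 → (6.443,1.000)–(7.000,1.349)
cell (6,3): code 1001 → (7.000,3.378)–(6.000,3.854)
cell (7,1): code 0010 → (7.000,1.349)–(7.397,2.000)
cell (7,2): code 0011 → (7.397,2.000)–(7.295,3.000)
cell (7,3): code 0001 → (7.295,3.000)–(7.000,3.378)
total: 12 segments, chained into 1 closed loop(s), length Σ = 9.213632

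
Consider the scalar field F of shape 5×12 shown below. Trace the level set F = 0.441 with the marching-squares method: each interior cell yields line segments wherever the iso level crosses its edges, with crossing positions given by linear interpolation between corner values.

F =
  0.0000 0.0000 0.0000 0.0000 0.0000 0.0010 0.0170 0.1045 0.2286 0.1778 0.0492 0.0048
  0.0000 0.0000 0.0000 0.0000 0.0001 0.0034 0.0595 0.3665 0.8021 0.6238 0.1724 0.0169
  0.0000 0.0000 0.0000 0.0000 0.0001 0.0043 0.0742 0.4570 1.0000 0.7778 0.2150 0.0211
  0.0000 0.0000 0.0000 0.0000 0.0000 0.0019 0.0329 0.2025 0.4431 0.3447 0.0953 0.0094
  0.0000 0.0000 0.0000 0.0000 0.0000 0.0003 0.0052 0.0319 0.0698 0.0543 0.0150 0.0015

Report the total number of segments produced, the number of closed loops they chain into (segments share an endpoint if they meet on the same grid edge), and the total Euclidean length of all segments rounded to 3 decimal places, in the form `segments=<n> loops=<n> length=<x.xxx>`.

cell (0,7): code 0100 → (0.370,8.000)–(1.000,7.171)
cell (0,8): code 1100 → (0.590,9.000)–(0.370,8.000)
cell (0,9): code 1000 → (1.000,9.405)–(0.590,9.000)
cell (1,6): code 0100 → (1.823,7.000)–(2.000,6.958)
cell (1,7): code 1110 → (1.000,7.171)–(1.823,7.000)
cell (1,9): code 1001 → (2.000,9.598)–(1.000,9.405)
cell (2,6): code 0010 → (2.000,6.958)–(2.063,7.000)
cell (2,7): code 0111 → (2.063,7.000)–(3.000,7.991)
cell (2,8): code 1011 → (3.000,8.021)–(2.778,9.000)
cell (2,9): code 0001 → (2.778,9.000)–(2.000,9.598)
cell (3,7): code 0010 → (3.000,7.991)–(3.006,8.000)
cell (3,8): code 0001 → (3.006,8.000)–(3.000,8.021)
total: 12 segments, chained into 1 closed loop(s), length Σ = 8.138955

segments=12 loops=1 length=8.139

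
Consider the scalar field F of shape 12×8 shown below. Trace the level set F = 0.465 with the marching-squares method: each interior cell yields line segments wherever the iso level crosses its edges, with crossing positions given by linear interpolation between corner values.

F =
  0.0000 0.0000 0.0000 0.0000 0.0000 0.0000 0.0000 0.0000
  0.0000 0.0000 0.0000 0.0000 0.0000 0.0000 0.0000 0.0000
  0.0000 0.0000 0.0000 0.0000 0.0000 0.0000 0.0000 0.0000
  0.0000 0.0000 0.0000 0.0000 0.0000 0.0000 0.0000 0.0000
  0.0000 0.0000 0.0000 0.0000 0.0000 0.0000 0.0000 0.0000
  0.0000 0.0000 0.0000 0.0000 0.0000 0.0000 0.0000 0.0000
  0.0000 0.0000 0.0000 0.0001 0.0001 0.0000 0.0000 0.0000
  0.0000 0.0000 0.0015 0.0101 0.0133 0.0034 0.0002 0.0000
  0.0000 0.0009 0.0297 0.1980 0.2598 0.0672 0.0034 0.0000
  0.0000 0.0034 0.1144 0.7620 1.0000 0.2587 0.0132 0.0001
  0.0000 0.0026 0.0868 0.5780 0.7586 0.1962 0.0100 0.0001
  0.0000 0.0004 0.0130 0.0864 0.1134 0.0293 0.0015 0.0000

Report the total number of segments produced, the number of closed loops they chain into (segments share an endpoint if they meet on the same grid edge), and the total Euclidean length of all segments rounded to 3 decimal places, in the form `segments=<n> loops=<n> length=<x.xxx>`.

cell (8,2): code 0100 → (8.473,3.000)–(9.000,2.541)
cell (8,3): code 1100 → (8.277,4.000)–(8.473,3.000)
cell (8,4): code 1000 → (9.000,4.722)–(8.277,4.000)
cell (9,2): code 0110 → (9.000,2.541)–(10.000,2.770)
cell (9,4): code 1001 → (10.000,4.522)–(9.000,4.722)
cell (10,2): code 0010 → (10.000,2.770)–(10.230,3.000)
cell (10,3): code 0011 → (10.230,3.000)–(10.455,4.000)
cell (10,4): code 0001 → (10.455,4.000)–(10.000,4.522)
total: 8 segments, chained into 1 closed loop(s), length Σ = 6.827083

segments=8 loops=1 length=6.827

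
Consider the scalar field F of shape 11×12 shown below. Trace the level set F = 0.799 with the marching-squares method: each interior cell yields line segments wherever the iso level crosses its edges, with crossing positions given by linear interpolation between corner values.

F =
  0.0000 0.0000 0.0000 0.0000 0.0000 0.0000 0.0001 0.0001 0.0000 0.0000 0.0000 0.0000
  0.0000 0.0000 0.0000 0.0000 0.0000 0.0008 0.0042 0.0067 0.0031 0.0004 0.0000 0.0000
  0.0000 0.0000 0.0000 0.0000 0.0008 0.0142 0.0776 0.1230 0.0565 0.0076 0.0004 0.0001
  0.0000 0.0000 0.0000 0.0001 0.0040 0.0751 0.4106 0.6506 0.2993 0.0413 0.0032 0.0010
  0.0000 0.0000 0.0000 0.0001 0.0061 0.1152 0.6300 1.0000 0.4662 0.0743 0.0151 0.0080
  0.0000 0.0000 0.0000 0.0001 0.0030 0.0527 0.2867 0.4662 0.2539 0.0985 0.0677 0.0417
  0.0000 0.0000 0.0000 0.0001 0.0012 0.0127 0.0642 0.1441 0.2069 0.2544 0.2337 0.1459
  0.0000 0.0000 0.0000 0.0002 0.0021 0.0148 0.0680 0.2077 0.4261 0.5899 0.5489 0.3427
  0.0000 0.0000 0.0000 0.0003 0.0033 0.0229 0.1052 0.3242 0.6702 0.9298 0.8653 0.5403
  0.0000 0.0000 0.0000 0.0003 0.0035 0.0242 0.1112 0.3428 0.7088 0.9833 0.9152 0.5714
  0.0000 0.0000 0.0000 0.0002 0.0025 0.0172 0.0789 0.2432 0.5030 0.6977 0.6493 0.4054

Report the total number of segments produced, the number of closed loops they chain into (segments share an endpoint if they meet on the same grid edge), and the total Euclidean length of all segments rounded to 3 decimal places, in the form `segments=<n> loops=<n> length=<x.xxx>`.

cell (3,6): code 0100 → (3.425,7.000)–(4.000,6.457)
cell (3,7): code 1000 → (4.000,7.377)–(3.425,7.000)
cell (4,6): code 0010 → (4.000,6.457)–(4.377,7.000)
cell (4,7): code 0001 → (4.377,7.000)–(4.000,7.377)
cell (7,8): code 0100 → (7.615,9.000)–(8.000,8.496)
cell (7,9): code 1100 → (7.790,10.000)–(7.615,9.000)
cell (7,10): code 1000 → (8.000,10.204)–(7.790,10.000)
cell (8,8): code 0110 → (8.000,8.496)–(9.000,8.329)
cell (8,10): code 1001 → (9.000,10.338)–(8.000,10.204)
cell (9,8): code 0010 → (9.000,8.329)–(9.645,9.000)
cell (9,9): code 0011 → (9.645,9.000)–(9.437,10.000)
cell (9,10): code 0001 → (9.437,10.000)–(9.000,10.338)
total: 12 segments, chained into 2 closed loop(s), length Σ = 9.142008

segments=12 loops=2 length=9.142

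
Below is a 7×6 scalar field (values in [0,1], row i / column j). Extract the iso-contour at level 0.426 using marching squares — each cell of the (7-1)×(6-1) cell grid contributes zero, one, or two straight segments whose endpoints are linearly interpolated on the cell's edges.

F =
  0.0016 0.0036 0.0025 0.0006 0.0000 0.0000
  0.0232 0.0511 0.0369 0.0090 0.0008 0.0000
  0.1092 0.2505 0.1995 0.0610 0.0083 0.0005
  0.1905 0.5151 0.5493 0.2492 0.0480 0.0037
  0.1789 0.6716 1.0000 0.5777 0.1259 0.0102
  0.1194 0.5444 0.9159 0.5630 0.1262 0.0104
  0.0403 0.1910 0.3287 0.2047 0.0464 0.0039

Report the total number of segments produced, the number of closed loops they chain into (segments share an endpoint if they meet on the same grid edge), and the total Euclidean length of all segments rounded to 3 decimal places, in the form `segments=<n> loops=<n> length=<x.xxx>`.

cell (2,0): code 0100 → (2.663,1.000)–(3.000,0.726)
cell (2,1): code 1100 → (2.648,2.000)–(2.663,1.000)
cell (2,2): code 1000 → (3.000,2.411)–(2.648,2.000)
cell (3,0): code 0110 → (3.000,0.726)–(4.000,0.502)
cell (3,2): code 1101 → (3.538,3.000)–(3.000,2.411)
cell (3,3): code 1000 → (4.000,3.336)–(3.538,3.000)
cell (4,0): code 0110 → (4.000,0.502)–(5.000,0.721)
cell (4,3): code 1001 → (5.000,3.314)–(4.000,3.336)
cell (5,0): code 0010 → (5.000,0.721)–(5.335,1.000)
cell (5,1): code 0011 → (5.335,1.000)–(5.834,2.000)
cell (5,2): code 0011 → (5.834,2.000)–(5.382,3.000)
cell (5,3): code 0001 → (5.382,3.000)–(5.000,3.314)
total: 12 segments, chained into 1 closed loop(s), length Σ = 9.539102

segments=12 loops=1 length=9.539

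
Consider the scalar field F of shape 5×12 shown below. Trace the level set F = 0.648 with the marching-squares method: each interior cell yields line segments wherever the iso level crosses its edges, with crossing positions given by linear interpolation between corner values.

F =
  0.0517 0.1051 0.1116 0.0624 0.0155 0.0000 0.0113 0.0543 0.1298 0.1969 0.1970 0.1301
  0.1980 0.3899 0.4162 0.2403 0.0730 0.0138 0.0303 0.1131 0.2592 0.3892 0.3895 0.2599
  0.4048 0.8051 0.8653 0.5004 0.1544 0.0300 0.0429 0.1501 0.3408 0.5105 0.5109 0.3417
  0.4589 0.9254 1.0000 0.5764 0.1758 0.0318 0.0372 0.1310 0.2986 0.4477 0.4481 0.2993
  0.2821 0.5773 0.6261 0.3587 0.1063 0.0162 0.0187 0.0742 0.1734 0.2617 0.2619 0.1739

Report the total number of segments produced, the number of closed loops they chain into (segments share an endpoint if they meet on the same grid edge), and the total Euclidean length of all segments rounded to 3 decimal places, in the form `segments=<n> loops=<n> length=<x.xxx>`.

cell (1,0): code 0100 → (1.622,1.000)–(2.000,0.608)
cell (1,1): code 1100 → (1.516,2.000)–(1.622,1.000)
cell (1,2): code 1000 → (2.000,2.596)–(1.516,2.000)
cell (2,0): code 0110 → (2.000,0.608)–(3.000,0.405)
cell (2,2): code 1001 → (3.000,2.831)–(2.000,2.596)
cell (3,0): code 0010 → (3.000,0.405)–(3.797,1.000)
cell (3,1): code 0011 → (3.797,1.000)–(3.941,2.000)
cell (3,2): code 0001 → (3.941,2.000)–(3.000,2.831)
total: 8 segments, chained into 1 closed loop(s), length Σ = 7.625980

segments=8 loops=1 length=7.626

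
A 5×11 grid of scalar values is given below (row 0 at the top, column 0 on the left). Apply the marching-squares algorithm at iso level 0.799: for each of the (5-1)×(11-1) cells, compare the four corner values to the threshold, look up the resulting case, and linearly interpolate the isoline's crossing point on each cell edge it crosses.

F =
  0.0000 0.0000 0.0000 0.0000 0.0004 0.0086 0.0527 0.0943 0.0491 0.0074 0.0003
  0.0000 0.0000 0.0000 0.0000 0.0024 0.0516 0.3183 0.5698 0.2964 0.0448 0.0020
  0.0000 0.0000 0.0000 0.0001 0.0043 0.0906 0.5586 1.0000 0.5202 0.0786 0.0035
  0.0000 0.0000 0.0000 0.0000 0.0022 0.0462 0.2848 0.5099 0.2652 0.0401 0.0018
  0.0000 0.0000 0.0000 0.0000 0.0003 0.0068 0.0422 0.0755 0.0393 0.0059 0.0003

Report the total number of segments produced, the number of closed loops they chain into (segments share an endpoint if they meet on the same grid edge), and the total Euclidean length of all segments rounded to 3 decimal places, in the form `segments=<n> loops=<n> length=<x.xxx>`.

segments=4 loops=1 length=2.479

cell (1,6): code 0100 → (1.533,7.000)–(2.000,6.545)
cell (1,7): code 1000 → (2.000,7.419)–(1.533,7.000)
cell (2,6): code 0010 → (2.000,6.545)–(2.410,7.000)
cell (2,7): code 0001 → (2.410,7.000)–(2.000,7.419)
total: 4 segments, chained into 1 closed loop(s), length Σ = 2.479044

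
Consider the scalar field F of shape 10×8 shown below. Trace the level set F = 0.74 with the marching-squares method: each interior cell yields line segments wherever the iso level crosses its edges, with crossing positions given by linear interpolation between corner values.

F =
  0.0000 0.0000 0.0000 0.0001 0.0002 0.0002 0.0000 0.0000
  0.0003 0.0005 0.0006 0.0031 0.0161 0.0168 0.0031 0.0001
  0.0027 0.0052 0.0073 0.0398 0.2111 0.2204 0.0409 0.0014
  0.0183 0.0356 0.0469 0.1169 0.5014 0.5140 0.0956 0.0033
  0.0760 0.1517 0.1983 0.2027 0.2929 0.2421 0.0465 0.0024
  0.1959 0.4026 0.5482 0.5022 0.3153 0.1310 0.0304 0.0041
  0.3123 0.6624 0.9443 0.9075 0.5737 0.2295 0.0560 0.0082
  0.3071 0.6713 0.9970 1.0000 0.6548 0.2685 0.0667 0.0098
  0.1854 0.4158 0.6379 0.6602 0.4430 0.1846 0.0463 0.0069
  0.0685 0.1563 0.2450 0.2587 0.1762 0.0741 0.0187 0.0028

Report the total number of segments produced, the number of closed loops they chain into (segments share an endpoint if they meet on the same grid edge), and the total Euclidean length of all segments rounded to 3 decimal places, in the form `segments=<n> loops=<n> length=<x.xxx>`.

cell (5,1): code 0100 → (5.484,2.000)–(6.000,1.275)
cell (5,2): code 1100 → (5.587,3.000)–(5.484,2.000)
cell (5,3): code 1000 → (6.000,3.502)–(5.587,3.000)
cell (6,1): code 0110 → (6.000,1.275)–(7.000,1.211)
cell (6,3): code 1001 → (7.000,3.753)–(6.000,3.502)
cell (7,1): code 0010 → (7.000,1.211)–(7.716,2.000)
cell (7,2): code 0011 → (7.716,2.000)–(7.765,3.000)
cell (7,3): code 0001 → (7.765,3.000)–(7.000,3.753)
total: 8 segments, chained into 1 closed loop(s), length Σ = 7.718190

segments=8 loops=1 length=7.718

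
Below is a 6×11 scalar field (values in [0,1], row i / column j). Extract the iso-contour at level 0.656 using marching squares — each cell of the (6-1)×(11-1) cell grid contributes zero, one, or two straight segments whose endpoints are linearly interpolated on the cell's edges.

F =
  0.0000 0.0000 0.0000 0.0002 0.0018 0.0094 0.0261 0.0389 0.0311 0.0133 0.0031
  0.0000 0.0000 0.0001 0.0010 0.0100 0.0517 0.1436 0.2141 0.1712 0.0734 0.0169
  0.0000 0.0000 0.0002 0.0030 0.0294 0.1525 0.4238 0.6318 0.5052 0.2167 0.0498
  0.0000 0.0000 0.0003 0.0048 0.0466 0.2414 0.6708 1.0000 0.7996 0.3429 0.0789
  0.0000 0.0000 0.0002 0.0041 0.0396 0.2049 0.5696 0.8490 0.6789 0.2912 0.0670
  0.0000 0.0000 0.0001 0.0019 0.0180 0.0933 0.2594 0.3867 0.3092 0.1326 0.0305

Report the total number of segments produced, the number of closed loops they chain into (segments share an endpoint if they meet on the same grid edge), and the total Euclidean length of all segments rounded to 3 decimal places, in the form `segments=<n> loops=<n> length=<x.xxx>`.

segments=10 loops=1 length=7.117

cell (2,5): code 0100 → (2.940,6.000)–(3.000,5.966)
cell (2,6): code 1100 → (2.066,7.000)–(2.940,6.000)
cell (2,7): code 1100 → (2.512,8.000)–(2.066,7.000)
cell (2,8): code 1000 → (3.000,8.314)–(2.512,8.000)
cell (3,5): code 0010 → (3.000,5.966)–(3.146,6.000)
cell (3,6): code 0111 → (3.146,6.000)–(4.000,6.309)
cell (3,8): code 1001 → (4.000,8.059)–(3.000,8.314)
cell (4,6): code 0010 → (4.000,6.309)–(4.417,7.000)
cell (4,7): code 0011 → (4.417,7.000)–(4.062,8.000)
cell (4,8): code 0001 → (4.062,8.000)–(4.000,8.059)
total: 10 segments, chained into 1 closed loop(s), length Σ = 7.117367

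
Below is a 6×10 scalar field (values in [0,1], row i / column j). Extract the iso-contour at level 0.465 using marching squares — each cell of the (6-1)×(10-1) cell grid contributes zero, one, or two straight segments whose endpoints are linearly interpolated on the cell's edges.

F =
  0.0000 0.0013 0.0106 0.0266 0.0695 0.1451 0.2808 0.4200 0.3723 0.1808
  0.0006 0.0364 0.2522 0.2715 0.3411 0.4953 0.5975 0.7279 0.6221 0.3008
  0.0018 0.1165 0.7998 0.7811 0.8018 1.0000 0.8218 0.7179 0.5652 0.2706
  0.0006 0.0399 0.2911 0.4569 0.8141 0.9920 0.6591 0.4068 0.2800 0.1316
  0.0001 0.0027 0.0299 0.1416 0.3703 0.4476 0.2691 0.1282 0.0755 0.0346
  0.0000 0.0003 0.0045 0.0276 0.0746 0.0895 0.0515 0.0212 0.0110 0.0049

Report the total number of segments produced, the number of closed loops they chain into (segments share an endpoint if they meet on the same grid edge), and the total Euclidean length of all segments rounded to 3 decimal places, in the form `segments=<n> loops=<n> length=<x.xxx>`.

segments=20 loops=1 length=16.912

cell (0,4): code 0100 → (0.913,5.000)–(1.000,4.804)
cell (0,5): code 1100 → (0.582,6.000)–(0.913,5.000)
cell (0,6): code 1100 → (0.146,7.000)–(0.582,6.000)
cell (0,7): code 1100 → (0.371,8.000)–(0.146,7.000)
cell (0,8): code 1000 → (1.000,8.489)–(0.371,8.000)
cell (1,1): code 0100 → (1.389,2.000)–(2.000,1.510)
cell (1,2): code 1100 → (1.380,3.000)–(1.389,2.000)
cell (1,3): code 1100 → (1.269,4.000)–(1.380,3.000)
cell (1,4): code 1110 → (1.000,4.804)–(1.269,4.000)
cell (1,8): code 1001 → (2.000,8.340)–(1.000,8.489)
cell (2,1): code 0010 → (2.000,1.510)–(2.658,2.000)
cell (2,2): code 0011 → (2.658,2.000)–(2.975,3.000)
cell (2,3): code 0111 → (2.975,3.000)–(3.000,3.023)
cell (2,6): code 1011 → (3.000,6.769)–(2.813,7.000)
cell (2,7): code 0011 → (2.813,7.000)–(2.351,8.000)
cell (2,8): code 0001 → (2.351,8.000)–(2.000,8.340)
cell (3,3): code 0010 → (3.000,3.023)–(3.787,4.000)
cell (3,4): code 0011 → (3.787,4.000)–(3.968,5.000)
cell (3,5): code 0011 → (3.968,5.000)–(3.498,6.000)
cell (3,6): code 0001 → (3.498,6.000)–(3.000,6.769)
total: 20 segments, chained into 1 closed loop(s), length Σ = 16.911516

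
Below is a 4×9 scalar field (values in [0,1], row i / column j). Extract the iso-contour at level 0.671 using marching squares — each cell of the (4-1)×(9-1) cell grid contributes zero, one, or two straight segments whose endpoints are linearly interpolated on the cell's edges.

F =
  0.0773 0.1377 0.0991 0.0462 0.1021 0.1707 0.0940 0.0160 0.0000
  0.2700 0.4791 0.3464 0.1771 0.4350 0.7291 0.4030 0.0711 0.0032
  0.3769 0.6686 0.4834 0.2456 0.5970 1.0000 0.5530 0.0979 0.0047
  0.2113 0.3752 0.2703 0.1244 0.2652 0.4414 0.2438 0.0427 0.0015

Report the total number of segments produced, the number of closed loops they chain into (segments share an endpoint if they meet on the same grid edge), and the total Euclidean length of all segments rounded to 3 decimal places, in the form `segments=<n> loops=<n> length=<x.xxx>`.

segments=6 loops=1 length=4.700

cell (0,4): code 0100 → (0.896,5.000)–(1.000,4.802)
cell (0,5): code 1000 → (1.000,5.178)–(0.896,5.000)
cell (1,4): code 0110 → (1.000,4.802)–(2.000,4.184)
cell (1,5): code 1001 → (2.000,5.736)–(1.000,5.178)
cell (2,4): code 0010 → (2.000,4.184)–(2.589,5.000)
cell (2,5): code 0001 → (2.589,5.000)–(2.000,5.736)
total: 6 segments, chained into 1 closed loop(s), length Σ = 4.699982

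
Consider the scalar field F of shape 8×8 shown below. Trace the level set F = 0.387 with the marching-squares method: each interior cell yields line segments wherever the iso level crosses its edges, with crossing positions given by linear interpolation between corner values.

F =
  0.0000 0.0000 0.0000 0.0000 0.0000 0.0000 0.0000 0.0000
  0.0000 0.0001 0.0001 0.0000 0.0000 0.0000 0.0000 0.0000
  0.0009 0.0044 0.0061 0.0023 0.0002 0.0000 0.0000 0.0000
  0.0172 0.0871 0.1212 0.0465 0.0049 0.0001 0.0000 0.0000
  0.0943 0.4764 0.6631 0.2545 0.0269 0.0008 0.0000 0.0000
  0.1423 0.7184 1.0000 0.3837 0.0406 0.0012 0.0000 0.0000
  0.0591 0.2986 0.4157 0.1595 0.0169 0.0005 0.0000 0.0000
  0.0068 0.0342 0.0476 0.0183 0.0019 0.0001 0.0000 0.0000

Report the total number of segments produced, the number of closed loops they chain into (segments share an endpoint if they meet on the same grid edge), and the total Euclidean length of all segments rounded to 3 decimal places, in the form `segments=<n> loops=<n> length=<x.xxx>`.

cell (3,0): code 0100 → (3.770,1.000)–(4.000,0.766)
cell (3,1): code 1100 → (3.490,2.000)–(3.770,1.000)
cell (3,2): code 1000 → (4.000,2.676)–(3.490,2.000)
cell (4,0): code 0110 → (4.000,0.766)–(5.000,0.425)
cell (4,2): code 1001 → (5.000,2.995)–(4.000,2.676)
cell (5,0): code 0010 → (5.000,0.425)–(5.789,1.000)
cell (5,1): code 0111 → (5.789,1.000)–(6.000,1.755)
cell (5,2): code 1001 → (6.000,2.112)–(5.000,2.995)
cell (6,1): code 0010 → (6.000,1.755)–(6.078,2.000)
cell (6,2): code 0001 → (6.078,2.000)–(6.000,2.112)
total: 10 segments, chained into 1 closed loop(s), length Σ = 7.806787

segments=10 loops=1 length=7.807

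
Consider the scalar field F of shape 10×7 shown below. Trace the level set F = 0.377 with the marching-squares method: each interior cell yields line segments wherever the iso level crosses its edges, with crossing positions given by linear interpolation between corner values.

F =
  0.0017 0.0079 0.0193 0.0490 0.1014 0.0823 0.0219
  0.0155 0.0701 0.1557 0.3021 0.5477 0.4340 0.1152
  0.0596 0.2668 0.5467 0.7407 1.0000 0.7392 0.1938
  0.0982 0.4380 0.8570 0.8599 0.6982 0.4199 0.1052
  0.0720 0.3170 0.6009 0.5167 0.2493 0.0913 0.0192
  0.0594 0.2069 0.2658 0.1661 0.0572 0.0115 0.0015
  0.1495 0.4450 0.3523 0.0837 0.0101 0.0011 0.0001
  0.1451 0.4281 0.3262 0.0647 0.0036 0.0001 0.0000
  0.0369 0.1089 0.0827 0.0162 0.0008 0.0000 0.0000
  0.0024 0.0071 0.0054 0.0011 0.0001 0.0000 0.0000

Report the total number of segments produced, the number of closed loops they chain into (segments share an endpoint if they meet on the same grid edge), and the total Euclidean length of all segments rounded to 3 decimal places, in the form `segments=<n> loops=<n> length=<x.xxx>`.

segments=24 loops=2 length=17.278

cell (0,3): code 0100 → (0.618,4.000)–(1.000,3.305)
cell (0,4): code 1100 → (0.838,5.000)–(0.618,4.000)
cell (0,5): code 1000 → (1.000,5.179)–(0.838,5.000)
cell (1,1): code 0100 → (1.566,2.000)–(2.000,1.394)
cell (1,2): code 1100 → (1.171,3.000)–(1.566,2.000)
cell (1,3): code 1110 → (1.000,3.305)–(1.171,3.000)
cell (1,5): code 1001 → (2.000,5.664)–(1.000,5.179)
cell (2,0): code 0100 → (2.644,1.000)–(3.000,0.820)
cell (2,1): code 1110 → (2.000,1.394)–(2.644,1.000)
cell (2,5): code 1001 → (3.000,5.136)–(2.000,5.664)
cell (3,0): code 0010 → (3.000,0.820)–(3.504,1.000)
cell (3,1): code 0111 → (3.504,1.000)–(4.000,1.211)
cell (3,3): code 1011 → (4.000,3.522)–(3.716,4.000)
cell (3,4): code 0011 → (3.716,4.000)–(3.131,5.000)
cell (3,5): code 0001 → (3.131,5.000)–(3.000,5.136)
cell (4,1): code 0010 → (4.000,1.211)–(4.668,2.000)
cell (4,2): code 0011 → (4.668,2.000)–(4.398,3.000)
cell (4,3): code 0001 → (4.398,3.000)–(4.000,3.522)
cell (5,0): code 0100 → (5.714,1.000)–(6.000,0.770)
cell (5,1): code 1000 → (6.000,1.734)–(5.714,1.000)
cell (6,0): code 0110 → (6.000,0.770)–(7.000,0.819)
cell (6,1): code 1001 → (7.000,1.501)–(6.000,1.734)
cell (7,0): code 0010 → (7.000,0.819)–(7.160,1.000)
cell (7,1): code 0001 → (7.160,1.000)–(7.000,1.501)
total: 24 segments, chained into 2 closed loop(s), length Σ = 17.278068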